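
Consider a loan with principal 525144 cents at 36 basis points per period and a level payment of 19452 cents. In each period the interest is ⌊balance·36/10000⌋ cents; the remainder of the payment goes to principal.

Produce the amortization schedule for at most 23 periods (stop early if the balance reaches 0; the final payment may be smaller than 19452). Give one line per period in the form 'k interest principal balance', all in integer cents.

1. interest=⌊525144·36/10000⌋=1890; principal=19452-1890=17562; balance=525144-17562=507582
2. interest=⌊507582·36/10000⌋=1827; principal=19452-1827=17625; balance=507582-17625=489957
3. interest=⌊489957·36/10000⌋=1763; principal=19452-1763=17689; balance=489957-17689=472268
4. interest=⌊472268·36/10000⌋=1700; principal=19452-1700=17752; balance=472268-17752=454516
5. interest=⌊454516·36/10000⌋=1636; principal=19452-1636=17816; balance=454516-17816=436700
6. interest=⌊436700·36/10000⌋=1572; principal=19452-1572=17880; balance=436700-17880=418820
7. interest=⌊418820·36/10000⌋=1507; principal=19452-1507=17945; balance=418820-17945=400875
8. interest=⌊400875·36/10000⌋=1443; principal=19452-1443=18009; balance=400875-18009=382866
9. interest=⌊382866·36/10000⌋=1378; principal=19452-1378=18074; balance=382866-18074=364792
10. interest=⌊364792·36/10000⌋=1313; principal=19452-1313=18139; balance=364792-18139=346653
11. interest=⌊346653·36/10000⌋=1247; principal=19452-1247=18205; balance=346653-18205=328448
12. interest=⌊328448·36/10000⌋=1182; principal=19452-1182=18270; balance=328448-18270=310178
13. interest=⌊310178·36/10000⌋=1116; principal=19452-1116=18336; balance=310178-18336=291842
14. interest=⌊291842·36/10000⌋=1050; principal=19452-1050=18402; balance=291842-18402=273440
15. interest=⌊273440·36/10000⌋=984; principal=19452-984=18468; balance=273440-18468=254972
16. interest=⌊254972·36/10000⌋=917; principal=19452-917=18535; balance=254972-18535=236437
17. interest=⌊236437·36/10000⌋=851; principal=19452-851=18601; balance=236437-18601=217836
18. interest=⌊217836·36/10000⌋=784; principal=19452-784=18668; balance=217836-18668=199168
19. interest=⌊199168·36/10000⌋=717; principal=19452-717=18735; balance=199168-18735=180433
20. interest=⌊180433·36/10000⌋=649; principal=19452-649=18803; balance=180433-18803=161630
21. interest=⌊161630·36/10000⌋=581; principal=19452-581=18871; balance=161630-18871=142759
22. interest=⌊142759·36/10000⌋=513; principal=19452-513=18939; balance=142759-18939=123820
23. interest=⌊123820·36/10000⌋=445; principal=19452-445=19007; balance=123820-19007=104813

1 1890 17562 507582
2 1827 17625 489957
3 1763 17689 472268
4 1700 17752 454516
5 1636 17816 436700
6 1572 17880 418820
7 1507 17945 400875
8 1443 18009 382866
9 1378 18074 364792
10 1313 18139 346653
11 1247 18205 328448
12 1182 18270 310178
13 1116 18336 291842
14 1050 18402 273440
15 984 18468 254972
16 917 18535 236437
17 851 18601 217836
18 784 18668 199168
19 717 18735 180433
20 649 18803 161630
21 581 18871 142759
22 513 18939 123820
23 445 19007 104813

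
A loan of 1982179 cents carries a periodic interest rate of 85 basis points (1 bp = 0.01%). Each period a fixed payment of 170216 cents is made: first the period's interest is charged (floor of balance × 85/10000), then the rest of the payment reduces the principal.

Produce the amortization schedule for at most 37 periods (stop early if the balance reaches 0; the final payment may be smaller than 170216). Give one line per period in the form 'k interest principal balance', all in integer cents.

1 16848 153368 1828811
2 15544 154672 1674139
3 14230 155986 1518153
4 12904 157312 1360841
5 11567 158649 1202192
6 10218 159998 1042194
7 8858 161358 880836
8 7487 162729 718107
9 6103 164113 553994
10 4708 165508 388486
11 3302 166914 221572
12 1883 168333 53239
13 452 53239 0

1. interest=⌊1982179·85/10000⌋=16848; principal=170216-16848=153368; balance=1982179-153368=1828811
2. interest=⌊1828811·85/10000⌋=15544; principal=170216-15544=154672; balance=1828811-154672=1674139
3. interest=⌊1674139·85/10000⌋=14230; principal=170216-14230=155986; balance=1674139-155986=1518153
4. interest=⌊1518153·85/10000⌋=12904; principal=170216-12904=157312; balance=1518153-157312=1360841
5. interest=⌊1360841·85/10000⌋=11567; principal=170216-11567=158649; balance=1360841-158649=1202192
6. interest=⌊1202192·85/10000⌋=10218; principal=170216-10218=159998; balance=1202192-159998=1042194
7. interest=⌊1042194·85/10000⌋=8858; principal=170216-8858=161358; balance=1042194-161358=880836
8. interest=⌊880836·85/10000⌋=7487; principal=170216-7487=162729; balance=880836-162729=718107
9. interest=⌊718107·85/10000⌋=6103; principal=170216-6103=164113; balance=718107-164113=553994
10. interest=⌊553994·85/10000⌋=4708; principal=170216-4708=165508; balance=553994-165508=388486
11. interest=⌊388486·85/10000⌋=3302; principal=170216-3302=166914; balance=388486-166914=221572
12. interest=⌊221572·85/10000⌋=1883; principal=170216-1883=168333; balance=221572-168333=53239
13. interest=⌊53239·85/10000⌋=452; principal=min(170216-452,53239)=53239; balance=53239-53239=0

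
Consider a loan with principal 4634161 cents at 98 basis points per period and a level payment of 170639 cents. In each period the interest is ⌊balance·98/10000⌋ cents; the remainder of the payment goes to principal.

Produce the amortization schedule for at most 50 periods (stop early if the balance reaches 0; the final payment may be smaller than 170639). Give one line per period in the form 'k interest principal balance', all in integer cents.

1 45414 125225 4508936
2 44187 126452 4382484
3 42948 127691 4254793
4 41696 128943 4125850
5 40433 130206 3995644
6 39157 131482 3864162
7 37868 132771 3731391
8 36567 134072 3597319
9 35253 135386 3461933
10 33926 136713 3325220
11 32587 138052 3187168
12 31234 139405 3047763
13 29868 140771 2906992
14 28488 142151 2764841
15 27095 143544 2621297
16 25688 144951 2476346
17 24268 146371 2329975
18 22833 147806 2182169
19 21385 149254 2032915
20 19922 150717 1882198
21 18445 152194 1730004
22 16954 153685 1576319
23 15447 155192 1421127
24 13927 156712 1264415
25 12391 158248 1106167
26 10840 159799 946368
27 9274 161365 785003
28 7693 162946 622057
29 6096 164543 457514
30 4483 166156 291358
31 2855 167784 123574
32 1211 123574 0

1. interest=⌊4634161·98/10000⌋=45414; principal=170639-45414=125225; balance=4634161-125225=4508936
2. interest=⌊4508936·98/10000⌋=44187; principal=170639-44187=126452; balance=4508936-126452=4382484
3. interest=⌊4382484·98/10000⌋=42948; principal=170639-42948=127691; balance=4382484-127691=4254793
4. interest=⌊4254793·98/10000⌋=41696; principal=170639-41696=128943; balance=4254793-128943=4125850
5. interest=⌊4125850·98/10000⌋=40433; principal=170639-40433=130206; balance=4125850-130206=3995644
6. interest=⌊3995644·98/10000⌋=39157; principal=170639-39157=131482; balance=3995644-131482=3864162
7. interest=⌊3864162·98/10000⌋=37868; principal=170639-37868=132771; balance=3864162-132771=3731391
8. interest=⌊3731391·98/10000⌋=36567; principal=170639-36567=134072; balance=3731391-134072=3597319
9. interest=⌊3597319·98/10000⌋=35253; principal=170639-35253=135386; balance=3597319-135386=3461933
10. interest=⌊3461933·98/10000⌋=33926; principal=170639-33926=136713; balance=3461933-136713=3325220
11. interest=⌊3325220·98/10000⌋=32587; principal=170639-32587=138052; balance=3325220-138052=3187168
12. interest=⌊3187168·98/10000⌋=31234; principal=170639-31234=139405; balance=3187168-139405=3047763
13. interest=⌊3047763·98/10000⌋=29868; principal=170639-29868=140771; balance=3047763-140771=2906992
14. interest=⌊2906992·98/10000⌋=28488; principal=170639-28488=142151; balance=2906992-142151=2764841
15. interest=⌊2764841·98/10000⌋=27095; principal=170639-27095=143544; balance=2764841-143544=2621297
16. interest=⌊2621297·98/10000⌋=25688; principal=170639-25688=144951; balance=2621297-144951=2476346
17. interest=⌊2476346·98/10000⌋=24268; principal=170639-24268=146371; balance=2476346-146371=2329975
18. interest=⌊2329975·98/10000⌋=22833; principal=170639-22833=147806; balance=2329975-147806=2182169
19. interest=⌊2182169·98/10000⌋=21385; principal=170639-21385=149254; balance=2182169-149254=2032915
20. interest=⌊2032915·98/10000⌋=19922; principal=170639-19922=150717; balance=2032915-150717=1882198
21. interest=⌊1882198·98/10000⌋=18445; principal=170639-18445=152194; balance=1882198-152194=1730004
22. interest=⌊1730004·98/10000⌋=16954; principal=170639-16954=153685; balance=1730004-153685=1576319
23. interest=⌊1576319·98/10000⌋=15447; principal=170639-15447=155192; balance=1576319-155192=1421127
24. interest=⌊1421127·98/10000⌋=13927; principal=170639-13927=156712; balance=1421127-156712=1264415
25. interest=⌊1264415·98/10000⌋=12391; principal=170639-12391=158248; balance=1264415-158248=1106167
26. interest=⌊1106167·98/10000⌋=10840; principal=170639-10840=159799; balance=1106167-159799=946368
27. interest=⌊946368·98/10000⌋=9274; principal=170639-9274=161365; balance=946368-161365=785003
28. interest=⌊785003·98/10000⌋=7693; principal=170639-7693=162946; balance=785003-162946=622057
29. interest=⌊622057·98/10000⌋=6096; principal=170639-6096=164543; balance=622057-164543=457514
30. interest=⌊457514·98/10000⌋=4483; principal=170639-4483=166156; balance=457514-166156=291358
31. interest=⌊291358·98/10000⌋=2855; principal=170639-2855=167784; balance=291358-167784=123574
32. interest=⌊123574·98/10000⌋=1211; principal=min(170639-1211,123574)=123574; balance=123574-123574=0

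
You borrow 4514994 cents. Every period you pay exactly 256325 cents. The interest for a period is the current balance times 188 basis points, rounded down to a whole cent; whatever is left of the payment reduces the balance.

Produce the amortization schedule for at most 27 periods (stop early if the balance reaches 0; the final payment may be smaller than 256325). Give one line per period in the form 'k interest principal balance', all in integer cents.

1 84881 171444 4343550
2 81658 174667 4168883
3 78375 177950 3990933
4 75029 181296 3809637
5 71621 184704 3624933
6 68148 188177 3436756
7 64611 191714 3245042
8 61006 195319 3049723
9 57334 198991 2850732
10 53593 202732 2648000
11 49782 206543 2441457
12 45899 210426 2231031
13 41943 214382 2016649
14 37913 218412 1798237
15 33806 222519 1575718
16 29623 226702 1349016
17 25361 230964 1118052
18 21019 235306 882746
19 16595 239730 643016
20 12088 244237 398779
21 7497 248828 149951
22 2819 149951 0

1. interest=⌊4514994·188/10000⌋=84881; principal=256325-84881=171444; balance=4514994-171444=4343550
2. interest=⌊4343550·188/10000⌋=81658; principal=256325-81658=174667; balance=4343550-174667=4168883
3. interest=⌊4168883·188/10000⌋=78375; principal=256325-78375=177950; balance=4168883-177950=3990933
4. interest=⌊3990933·188/10000⌋=75029; principal=256325-75029=181296; balance=3990933-181296=3809637
5. interest=⌊3809637·188/10000⌋=71621; principal=256325-71621=184704; balance=3809637-184704=3624933
6. interest=⌊3624933·188/10000⌋=68148; principal=256325-68148=188177; balance=3624933-188177=3436756
7. interest=⌊3436756·188/10000⌋=64611; principal=256325-64611=191714; balance=3436756-191714=3245042
8. interest=⌊3245042·188/10000⌋=61006; principal=256325-61006=195319; balance=3245042-195319=3049723
9. interest=⌊3049723·188/10000⌋=57334; principal=256325-57334=198991; balance=3049723-198991=2850732
10. interest=⌊2850732·188/10000⌋=53593; principal=256325-53593=202732; balance=2850732-202732=2648000
11. interest=⌊2648000·188/10000⌋=49782; principal=256325-49782=206543; balance=2648000-206543=2441457
12. interest=⌊2441457·188/10000⌋=45899; principal=256325-45899=210426; balance=2441457-210426=2231031
13. interest=⌊2231031·188/10000⌋=41943; principal=256325-41943=214382; balance=2231031-214382=2016649
14. interest=⌊2016649·188/10000⌋=37913; principal=256325-37913=218412; balance=2016649-218412=1798237
15. interest=⌊1798237·188/10000⌋=33806; principal=256325-33806=222519; balance=1798237-222519=1575718
16. interest=⌊1575718·188/10000⌋=29623; principal=256325-29623=226702; balance=1575718-226702=1349016
17. interest=⌊1349016·188/10000⌋=25361; principal=256325-25361=230964; balance=1349016-230964=1118052
18. interest=⌊1118052·188/10000⌋=21019; principal=256325-21019=235306; balance=1118052-235306=882746
19. interest=⌊882746·188/10000⌋=16595; principal=256325-16595=239730; balance=882746-239730=643016
20. interest=⌊643016·188/10000⌋=12088; principal=256325-12088=244237; balance=643016-244237=398779
21. interest=⌊398779·188/10000⌋=7497; principal=256325-7497=248828; balance=398779-248828=149951
22. interest=⌊149951·188/10000⌋=2819; principal=min(256325-2819,149951)=149951; balance=149951-149951=0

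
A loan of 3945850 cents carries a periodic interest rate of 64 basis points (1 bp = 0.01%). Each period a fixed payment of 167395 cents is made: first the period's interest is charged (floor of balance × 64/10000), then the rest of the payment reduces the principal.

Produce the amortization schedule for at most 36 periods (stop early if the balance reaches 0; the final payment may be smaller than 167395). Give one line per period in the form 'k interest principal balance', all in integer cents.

1. interest=⌊3945850·64/10000⌋=25253; principal=167395-25253=142142; balance=3945850-142142=3803708
2. interest=⌊3803708·64/10000⌋=24343; principal=167395-24343=143052; balance=3803708-143052=3660656
3. interest=⌊3660656·64/10000⌋=23428; principal=167395-23428=143967; balance=3660656-143967=3516689
4. interest=⌊3516689·64/10000⌋=22506; principal=167395-22506=144889; balance=3516689-144889=3371800
5. interest=⌊3371800·64/10000⌋=21579; principal=167395-21579=145816; balance=3371800-145816=3225984
6. interest=⌊3225984·64/10000⌋=20646; principal=167395-20646=146749; balance=3225984-146749=3079235
7. interest=⌊3079235·64/10000⌋=19707; principal=167395-19707=147688; balance=3079235-147688=2931547
8. interest=⌊2931547·64/10000⌋=18761; principal=167395-18761=148634; balance=2931547-148634=2782913
9. interest=⌊2782913·64/10000⌋=17810; principal=167395-17810=149585; balance=2782913-149585=2633328
10. interest=⌊2633328·64/10000⌋=16853; principal=167395-16853=150542; balance=2633328-150542=2482786
11. interest=⌊2482786·64/10000⌋=15889; principal=167395-15889=151506; balance=2482786-151506=2331280
12. interest=⌊2331280·64/10000⌋=14920; principal=167395-14920=152475; balance=2331280-152475=2178805
13. interest=⌊2178805·64/10000⌋=13944; principal=167395-13944=153451; balance=2178805-153451=2025354
14. interest=⌊2025354·64/10000⌋=12962; principal=167395-12962=154433; balance=2025354-154433=1870921
15. interest=⌊1870921·64/10000⌋=11973; principal=167395-11973=155422; balance=1870921-155422=1715499
16. interest=⌊1715499·64/10000⌋=10979; principal=167395-10979=156416; balance=1715499-156416=1559083
17. interest=⌊1559083·64/10000⌋=9978; principal=167395-9978=157417; balance=1559083-157417=1401666
18. interest=⌊1401666·64/10000⌋=8970; principal=167395-8970=158425; balance=1401666-158425=1243241
19. interest=⌊1243241·64/10000⌋=7956; principal=167395-7956=159439; balance=1243241-159439=1083802
20. interest=⌊1083802·64/10000⌋=6936; principal=167395-6936=160459; balance=1083802-160459=923343
21. interest=⌊923343·64/10000⌋=5909; principal=167395-5909=161486; balance=923343-161486=761857
22. interest=⌊761857·64/10000⌋=4875; principal=167395-4875=162520; balance=761857-162520=599337
23. interest=⌊599337·64/10000⌋=3835; principal=167395-3835=163560; balance=599337-163560=435777
24. interest=⌊435777·64/10000⌋=2788; principal=167395-2788=164607; balance=435777-164607=271170
25. interest=⌊271170·64/10000⌋=1735; principal=167395-1735=165660; balance=271170-165660=105510
26. interest=⌊105510·64/10000⌋=675; principal=min(167395-675,105510)=105510; balance=105510-105510=0

1 25253 142142 3803708
2 24343 143052 3660656
3 23428 143967 3516689
4 22506 144889 3371800
5 21579 145816 3225984
6 20646 146749 3079235
7 19707 147688 2931547
8 18761 148634 2782913
9 17810 149585 2633328
10 16853 150542 2482786
11 15889 151506 2331280
12 14920 152475 2178805
13 13944 153451 2025354
14 12962 154433 1870921
15 11973 155422 1715499
16 10979 156416 1559083
17 9978 157417 1401666
18 8970 158425 1243241
19 7956 159439 1083802
20 6936 160459 923343
21 5909 161486 761857
22 4875 162520 599337
23 3835 163560 435777
24 2788 164607 271170
25 1735 165660 105510
26 675 105510 0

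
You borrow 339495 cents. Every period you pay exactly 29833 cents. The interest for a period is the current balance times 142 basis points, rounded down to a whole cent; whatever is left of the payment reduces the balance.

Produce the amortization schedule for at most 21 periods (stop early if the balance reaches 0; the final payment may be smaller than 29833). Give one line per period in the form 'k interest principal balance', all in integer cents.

1. interest=⌊339495·142/10000⌋=4820; principal=29833-4820=25013; balance=339495-25013=314482
2. interest=⌊314482·142/10000⌋=4465; principal=29833-4465=25368; balance=314482-25368=289114
3. interest=⌊289114·142/10000⌋=4105; principal=29833-4105=25728; balance=289114-25728=263386
4. interest=⌊263386·142/10000⌋=3740; principal=29833-3740=26093; balance=263386-26093=237293
5. interest=⌊237293·142/10000⌋=3369; principal=29833-3369=26464; balance=237293-26464=210829
6. interest=⌊210829·142/10000⌋=2993; principal=29833-2993=26840; balance=210829-26840=183989
7. interest=⌊183989·142/10000⌋=2612; principal=29833-2612=27221; balance=183989-27221=156768
8. interest=⌊156768·142/10000⌋=2226; principal=29833-2226=27607; balance=156768-27607=129161
9. interest=⌊129161·142/10000⌋=1834; principal=29833-1834=27999; balance=129161-27999=101162
10. interest=⌊101162·142/10000⌋=1436; principal=29833-1436=28397; balance=101162-28397=72765
11. interest=⌊72765·142/10000⌋=1033; principal=29833-1033=28800; balance=72765-28800=43965
12. interest=⌊43965·142/10000⌋=624; principal=29833-624=29209; balance=43965-29209=14756
13. interest=⌊14756·142/10000⌋=209; principal=min(29833-209,14756)=14756; balance=14756-14756=0

1 4820 25013 314482
2 4465 25368 289114
3 4105 25728 263386
4 3740 26093 237293
5 3369 26464 210829
6 2993 26840 183989
7 2612 27221 156768
8 2226 27607 129161
9 1834 27999 101162
10 1436 28397 72765
11 1033 28800 43965
12 624 29209 14756
13 209 14756 0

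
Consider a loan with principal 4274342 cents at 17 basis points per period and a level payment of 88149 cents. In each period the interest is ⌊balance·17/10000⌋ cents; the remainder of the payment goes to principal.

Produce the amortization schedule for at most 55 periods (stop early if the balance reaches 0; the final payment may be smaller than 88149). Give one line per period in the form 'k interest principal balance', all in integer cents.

1. interest=⌊4274342·17/10000⌋=7266; principal=88149-7266=80883; balance=4274342-80883=4193459
2. interest=⌊4193459·17/10000⌋=7128; principal=88149-7128=81021; balance=4193459-81021=4112438
3. interest=⌊4112438·17/10000⌋=6991; principal=88149-6991=81158; balance=4112438-81158=4031280
4. interest=⌊4031280·17/10000⌋=6853; principal=88149-6853=81296; balance=4031280-81296=3949984
5. interest=⌊3949984·17/10000⌋=6714; principal=88149-6714=81435; balance=3949984-81435=3868549
6. interest=⌊3868549·17/10000⌋=6576; principal=88149-6576=81573; balance=3868549-81573=3786976
7. interest=⌊3786976·17/10000⌋=6437; principal=88149-6437=81712; balance=3786976-81712=3705264
8. interest=⌊3705264·17/10000⌋=6298; principal=88149-6298=81851; balance=3705264-81851=3623413
9. interest=⌊3623413·17/10000⌋=6159; principal=88149-6159=81990; balance=3623413-81990=3541423
10. interest=⌊3541423·17/10000⌋=6020; principal=88149-6020=82129; balance=3541423-82129=3459294
11. interest=⌊3459294·17/10000⌋=5880; principal=88149-5880=82269; balance=3459294-82269=3377025
12. interest=⌊3377025·17/10000⌋=5740; principal=88149-5740=82409; balance=3377025-82409=3294616
13. interest=⌊3294616·17/10000⌋=5600; principal=88149-5600=82549; balance=3294616-82549=3212067
14. interest=⌊3212067·17/10000⌋=5460; principal=88149-5460=82689; balance=3212067-82689=3129378
15. interest=⌊3129378·17/10000⌋=5319; principal=88149-5319=82830; balance=3129378-82830=3046548
16. interest=⌊3046548·17/10000⌋=5179; principal=88149-5179=82970; balance=3046548-82970=2963578
17. interest=⌊2963578·17/10000⌋=5038; principal=88149-5038=83111; balance=2963578-83111=2880467
18. interest=⌊2880467·17/10000⌋=4896; principal=88149-4896=83253; balance=2880467-83253=2797214
19. interest=⌊2797214·17/10000⌋=4755; principal=88149-4755=83394; balance=2797214-83394=2713820
20. interest=⌊2713820·17/10000⌋=4613; principal=88149-4613=83536; balance=2713820-83536=2630284
21. interest=⌊2630284·17/10000⌋=4471; principal=88149-4471=83678; balance=2630284-83678=2546606
22. interest=⌊2546606·17/10000⌋=4329; principal=88149-4329=83820; balance=2546606-83820=2462786
23. interest=⌊2462786·17/10000⌋=4186; principal=88149-4186=83963; balance=2462786-83963=2378823
24. interest=⌊2378823·17/10000⌋=4043; principal=88149-4043=84106; balance=2378823-84106=2294717
25. interest=⌊2294717·17/10000⌋=3901; principal=88149-3901=84248; balance=2294717-84248=2210469
26. interest=⌊2210469·17/10000⌋=3757; principal=88149-3757=84392; balance=2210469-84392=2126077
27. interest=⌊2126077·17/10000⌋=3614; principal=88149-3614=84535; balance=2126077-84535=2041542
28. interest=⌊2041542·17/10000⌋=3470; principal=88149-3470=84679; balance=2041542-84679=1956863
29. interest=⌊1956863·17/10000⌋=3326; principal=88149-3326=84823; balance=1956863-84823=1872040
30. interest=⌊1872040·17/10000⌋=3182; principal=88149-3182=84967; balance=1872040-84967=1787073
31. interest=⌊1787073·17/10000⌋=3038; principal=88149-3038=85111; balance=1787073-85111=1701962
32. interest=⌊1701962·17/10000⌋=2893; principal=88149-2893=85256; balance=1701962-85256=1616706
33. interest=⌊1616706·17/10000⌋=2748; principal=88149-2748=85401; balance=1616706-85401=1531305
34. interest=⌊1531305·17/10000⌋=2603; principal=88149-2603=85546; balance=1531305-85546=1445759
35. interest=⌊1445759·17/10000⌋=2457; principal=88149-2457=85692; balance=1445759-85692=1360067
36. interest=⌊1360067·17/10000⌋=2312; principal=88149-2312=85837; balance=1360067-85837=1274230
37. interest=⌊1274230·17/10000⌋=2166; principal=88149-2166=85983; balance=1274230-85983=1188247
38. interest=⌊1188247·17/10000⌋=2020; principal=88149-2020=86129; balance=1188247-86129=1102118
39. interest=⌊1102118·17/10000⌋=1873; principal=88149-1873=86276; balance=1102118-86276=1015842
40. interest=⌊1015842·17/10000⌋=1726; principal=88149-1726=86423; balance=1015842-86423=929419
41. interest=⌊929419·17/10000⌋=1580; principal=88149-1580=86569; balance=929419-86569=842850
42. interest=⌊842850·17/10000⌋=1432; principal=88149-1432=86717; balance=842850-86717=756133
43. interest=⌊756133·17/10000⌋=1285; principal=88149-1285=86864; balance=756133-86864=669269
44. interest=⌊669269·17/10000⌋=1137; principal=88149-1137=87012; balance=669269-87012=582257
45. interest=⌊582257·17/10000⌋=989; principal=88149-989=87160; balance=582257-87160=495097
46. interest=⌊495097·17/10000⌋=841; principal=88149-841=87308; balance=495097-87308=407789
47. interest=⌊407789·17/10000⌋=693; principal=88149-693=87456; balance=407789-87456=320333
48. interest=⌊320333·17/10000⌋=544; principal=88149-544=87605; balance=320333-87605=232728
49. interest=⌊232728·17/10000⌋=395; principal=88149-395=87754; balance=232728-87754=144974
50. interest=⌊144974·17/10000⌋=246; principal=88149-246=87903; balance=144974-87903=57071
51. interest=⌊57071·17/10000⌋=97; principal=min(88149-97,57071)=57071; balance=57071-57071=0

1 7266 80883 4193459
2 7128 81021 4112438
3 6991 81158 4031280
4 6853 81296 3949984
5 6714 81435 3868549
6 6576 81573 3786976
7 6437 81712 3705264
8 6298 81851 3623413
9 6159 81990 3541423
10 6020 82129 3459294
11 5880 82269 3377025
12 5740 82409 3294616
13 5600 82549 3212067
14 5460 82689 3129378
15 5319 82830 3046548
16 5179 82970 2963578
17 5038 83111 2880467
18 4896 83253 2797214
19 4755 83394 2713820
20 4613 83536 2630284
21 4471 83678 2546606
22 4329 83820 2462786
23 4186 83963 2378823
24 4043 84106 2294717
25 3901 84248 2210469
26 3757 84392 2126077
27 3614 84535 2041542
28 3470 84679 1956863
29 3326 84823 1872040
30 3182 84967 1787073
31 3038 85111 1701962
32 2893 85256 1616706
33 2748 85401 1531305
34 2603 85546 1445759
35 2457 85692 1360067
36 2312 85837 1274230
37 2166 85983 1188247
38 2020 86129 1102118
39 1873 86276 1015842
40 1726 86423 929419
41 1580 86569 842850
42 1432 86717 756133
43 1285 86864 669269
44 1137 87012 582257
45 989 87160 495097
46 841 87308 407789
47 693 87456 320333
48 544 87605 232728
49 395 87754 144974
50 246 87903 57071
51 97 57071 0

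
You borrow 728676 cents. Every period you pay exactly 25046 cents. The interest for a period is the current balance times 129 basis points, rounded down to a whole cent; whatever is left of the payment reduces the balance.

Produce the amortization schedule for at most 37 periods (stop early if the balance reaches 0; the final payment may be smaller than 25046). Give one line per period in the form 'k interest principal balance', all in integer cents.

1 9399 15647 713029
2 9198 15848 697181
3 8993 16053 681128
4 8786 16260 664868
5 8576 16470 648398
6 8364 16682 631716
7 8149 16897 614819
8 7931 17115 597704
9 7710 17336 580368
10 7486 17560 562808
11 7260 17786 545022
12 7030 18016 527006
13 6798 18248 508758
14 6562 18484 490274
15 6324 18722 471552
16 6083 18963 452589
17 5838 19208 433381
18 5590 19456 413925
19 5339 19707 394218
20 5085 19961 374257
21 4827 20219 354038
22 4567 20479 333559
23 4302 20744 312815
24 4035 21011 291804
25 3764 21282 270522
26 3489 21557 248965
27 3211 21835 227130
28 2929 22117 205013
29 2644 22402 182611
30 2355 22691 159920
31 2062 22984 136936
32 1766 23280 113656
33 1466 23580 90076
34 1161 23885 66191
35 853 24193 41998
36 541 24505 17493
37 225 17493 0

1. interest=⌊728676·129/10000⌋=9399; principal=25046-9399=15647; balance=728676-15647=713029
2. interest=⌊713029·129/10000⌋=9198; principal=25046-9198=15848; balance=713029-15848=697181
3. interest=⌊697181·129/10000⌋=8993; principal=25046-8993=16053; balance=697181-16053=681128
4. interest=⌊681128·129/10000⌋=8786; principal=25046-8786=16260; balance=681128-16260=664868
5. interest=⌊664868·129/10000⌋=8576; principal=25046-8576=16470; balance=664868-16470=648398
6. interest=⌊648398·129/10000⌋=8364; principal=25046-8364=16682; balance=648398-16682=631716
7. interest=⌊631716·129/10000⌋=8149; principal=25046-8149=16897; balance=631716-16897=614819
8. interest=⌊614819·129/10000⌋=7931; principal=25046-7931=17115; balance=614819-17115=597704
9. interest=⌊597704·129/10000⌋=7710; principal=25046-7710=17336; balance=597704-17336=580368
10. interest=⌊580368·129/10000⌋=7486; principal=25046-7486=17560; balance=580368-17560=562808
11. interest=⌊562808·129/10000⌋=7260; principal=25046-7260=17786; balance=562808-17786=545022
12. interest=⌊545022·129/10000⌋=7030; principal=25046-7030=18016; balance=545022-18016=527006
13. interest=⌊527006·129/10000⌋=6798; principal=25046-6798=18248; balance=527006-18248=508758
14. interest=⌊508758·129/10000⌋=6562; principal=25046-6562=18484; balance=508758-18484=490274
15. interest=⌊490274·129/10000⌋=6324; principal=25046-6324=18722; balance=490274-18722=471552
16. interest=⌊471552·129/10000⌋=6083; principal=25046-6083=18963; balance=471552-18963=452589
17. interest=⌊452589·129/10000⌋=5838; principal=25046-5838=19208; balance=452589-19208=433381
18. interest=⌊433381·129/10000⌋=5590; principal=25046-5590=19456; balance=433381-19456=413925
19. interest=⌊413925·129/10000⌋=5339; principal=25046-5339=19707; balance=413925-19707=394218
20. interest=⌊394218·129/10000⌋=5085; principal=25046-5085=19961; balance=394218-19961=374257
21. interest=⌊374257·129/10000⌋=4827; principal=25046-4827=20219; balance=374257-20219=354038
22. interest=⌊354038·129/10000⌋=4567; principal=25046-4567=20479; balance=354038-20479=333559
23. interest=⌊333559·129/10000⌋=4302; principal=25046-4302=20744; balance=333559-20744=312815
24. interest=⌊312815·129/10000⌋=4035; principal=25046-4035=21011; balance=312815-21011=291804
25. interest=⌊291804·129/10000⌋=3764; principal=25046-3764=21282; balance=291804-21282=270522
26. interest=⌊270522·129/10000⌋=3489; principal=25046-3489=21557; balance=270522-21557=248965
27. interest=⌊248965·129/10000⌋=3211; principal=25046-3211=21835; balance=248965-21835=227130
28. interest=⌊227130·129/10000⌋=2929; principal=25046-2929=22117; balance=227130-22117=205013
29. interest=⌊205013·129/10000⌋=2644; principal=25046-2644=22402; balance=205013-22402=182611
30. interest=⌊182611·129/10000⌋=2355; principal=25046-2355=22691; balance=182611-22691=159920
31. interest=⌊159920·129/10000⌋=2062; principal=25046-2062=22984; balance=159920-22984=136936
32. interest=⌊136936·129/10000⌋=1766; principal=25046-1766=23280; balance=136936-23280=113656
33. interest=⌊113656·129/10000⌋=1466; principal=25046-1466=23580; balance=113656-23580=90076
34. interest=⌊90076·129/10000⌋=1161; principal=25046-1161=23885; balance=90076-23885=66191
35. interest=⌊66191·129/10000⌋=853; principal=25046-853=24193; balance=66191-24193=41998
36. interest=⌊41998·129/10000⌋=541; principal=25046-541=24505; balance=41998-24505=17493
37. interest=⌊17493·129/10000⌋=225; principal=min(25046-225,17493)=17493; balance=17493-17493=0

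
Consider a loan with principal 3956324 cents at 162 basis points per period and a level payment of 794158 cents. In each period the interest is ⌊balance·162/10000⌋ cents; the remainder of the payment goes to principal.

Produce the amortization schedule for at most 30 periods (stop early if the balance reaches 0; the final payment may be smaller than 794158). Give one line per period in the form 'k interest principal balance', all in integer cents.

1 64092 730066 3226258
2 52265 741893 2484365
3 40246 753912 1730453
4 28033 766125 964328
5 15622 778536 185792
6 3009 185792 0

1. interest=⌊3956324·162/10000⌋=64092; principal=794158-64092=730066; balance=3956324-730066=3226258
2. interest=⌊3226258·162/10000⌋=52265; principal=794158-52265=741893; balance=3226258-741893=2484365
3. interest=⌊2484365·162/10000⌋=40246; principal=794158-40246=753912; balance=2484365-753912=1730453
4. interest=⌊1730453·162/10000⌋=28033; principal=794158-28033=766125; balance=1730453-766125=964328
5. interest=⌊964328·162/10000⌋=15622; principal=794158-15622=778536; balance=964328-778536=185792
6. interest=⌊185792·162/10000⌋=3009; principal=min(794158-3009,185792)=185792; balance=185792-185792=0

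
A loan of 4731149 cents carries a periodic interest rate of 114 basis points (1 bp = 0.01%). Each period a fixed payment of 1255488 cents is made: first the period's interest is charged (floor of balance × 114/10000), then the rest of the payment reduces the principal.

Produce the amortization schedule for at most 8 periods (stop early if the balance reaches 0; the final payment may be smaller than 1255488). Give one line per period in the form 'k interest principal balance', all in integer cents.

1. interest=⌊4731149·114/10000⌋=53935; principal=1255488-53935=1201553; balance=4731149-1201553=3529596
2. interest=⌊3529596·114/10000⌋=40237; principal=1255488-40237=1215251; balance=3529596-1215251=2314345
3. interest=⌊2314345·114/10000⌋=26383; principal=1255488-26383=1229105; balance=2314345-1229105=1085240
4. interest=⌊1085240·114/10000⌋=12371; principal=min(1255488-12371,1085240)=1085240; balance=1085240-1085240=0

1 53935 1201553 3529596
2 40237 1215251 2314345
3 26383 1229105 1085240
4 12371 1085240 0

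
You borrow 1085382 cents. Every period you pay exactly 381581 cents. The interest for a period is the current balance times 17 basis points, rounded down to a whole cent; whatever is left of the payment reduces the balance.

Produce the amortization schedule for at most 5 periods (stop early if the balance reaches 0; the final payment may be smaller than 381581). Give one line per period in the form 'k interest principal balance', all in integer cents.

1. interest=⌊1085382·17/10000⌋=1845; principal=381581-1845=379736; balance=1085382-379736=705646
2. interest=⌊705646·17/10000⌋=1199; principal=381581-1199=380382; balance=705646-380382=325264
3. interest=⌊325264·17/10000⌋=552; principal=min(381581-552,325264)=325264; balance=325264-325264=0

1 1845 379736 705646
2 1199 380382 325264
3 552 325264 0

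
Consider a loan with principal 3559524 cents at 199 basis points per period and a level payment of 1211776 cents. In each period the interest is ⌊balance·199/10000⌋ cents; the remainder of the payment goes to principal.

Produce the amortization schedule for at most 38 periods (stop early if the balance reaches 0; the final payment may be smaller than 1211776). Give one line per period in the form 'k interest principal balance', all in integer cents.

1 70834 1140942 2418582
2 48129 1163647 1254935
3 24973 1186803 68132
4 1355 68132 0

1. interest=⌊3559524·199/10000⌋=70834; principal=1211776-70834=1140942; balance=3559524-1140942=2418582
2. interest=⌊2418582·199/10000⌋=48129; principal=1211776-48129=1163647; balance=2418582-1163647=1254935
3. interest=⌊1254935·199/10000⌋=24973; principal=1211776-24973=1186803; balance=1254935-1186803=68132
4. interest=⌊68132·199/10000⌋=1355; principal=min(1211776-1355,68132)=68132; balance=68132-68132=0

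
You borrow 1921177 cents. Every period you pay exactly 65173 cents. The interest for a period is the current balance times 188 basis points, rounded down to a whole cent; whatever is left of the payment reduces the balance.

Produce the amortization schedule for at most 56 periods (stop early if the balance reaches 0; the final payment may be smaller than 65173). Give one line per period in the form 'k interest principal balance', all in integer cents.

1 36118 29055 1892122
2 35571 29602 1862520
3 35015 30158 1832362
4 34448 30725 1801637
5 33870 31303 1770334
6 33282 31891 1738443
7 32682 32491 1705952
8 32071 33102 1672850
9 31449 33724 1639126
10 30815 34358 1604768
11 30169 35004 1569764
12 29511 35662 1534102
13 28841 36332 1497770
14 28158 37015 1460755
15 27462 37711 1423044
16 26753 38420 1384624
17 26030 39143 1345481
18 25295 39878 1305603
19 24545 40628 1264975
20 23781 41392 1223583
21 23003 42170 1181413
22 22210 42963 1138450
23 21402 43771 1094679
24 20579 44594 1050085
25 19741 45432 1004653
26 18887 46286 958367
27 18017 47156 911211
28 17130 48043 863168
29 16227 48946 814222
30 15307 49866 764356
31 14369 50804 713552
32 13414 51759 661793
33 12441 52732 609061
34 11450 53723 555338
35 10440 54733 500605
36 9411 55762 444843
37 8363 56810 388033
38 7295 57878 330155
39 6206 58967 271188
40 5098 60075 211113
41 3968 61205 149908
42 2818 62355 87553
43 1645 63528 24025
44 451 24025 0

1. interest=⌊1921177·188/10000⌋=36118; principal=65173-36118=29055; balance=1921177-29055=1892122
2. interest=⌊1892122·188/10000⌋=35571; principal=65173-35571=29602; balance=1892122-29602=1862520
3. interest=⌊1862520·188/10000⌋=35015; principal=65173-35015=30158; balance=1862520-30158=1832362
4. interest=⌊1832362·188/10000⌋=34448; principal=65173-34448=30725; balance=1832362-30725=1801637
5. interest=⌊1801637·188/10000⌋=33870; principal=65173-33870=31303; balance=1801637-31303=1770334
6. interest=⌊1770334·188/10000⌋=33282; principal=65173-33282=31891; balance=1770334-31891=1738443
7. interest=⌊1738443·188/10000⌋=32682; principal=65173-32682=32491; balance=1738443-32491=1705952
8. interest=⌊1705952·188/10000⌋=32071; principal=65173-32071=33102; balance=1705952-33102=1672850
9. interest=⌊1672850·188/10000⌋=31449; principal=65173-31449=33724; balance=1672850-33724=1639126
10. interest=⌊1639126·188/10000⌋=30815; principal=65173-30815=34358; balance=1639126-34358=1604768
11. interest=⌊1604768·188/10000⌋=30169; principal=65173-30169=35004; balance=1604768-35004=1569764
12. interest=⌊1569764·188/10000⌋=29511; principal=65173-29511=35662; balance=1569764-35662=1534102
13. interest=⌊1534102·188/10000⌋=28841; principal=65173-28841=36332; balance=1534102-36332=1497770
14. interest=⌊1497770·188/10000⌋=28158; principal=65173-28158=37015; balance=1497770-37015=1460755
15. interest=⌊1460755·188/10000⌋=27462; principal=65173-27462=37711; balance=1460755-37711=1423044
16. interest=⌊1423044·188/10000⌋=26753; principal=65173-26753=38420; balance=1423044-38420=1384624
17. interest=⌊1384624·188/10000⌋=26030; principal=65173-26030=39143; balance=1384624-39143=1345481
18. interest=⌊1345481·188/10000⌋=25295; principal=65173-25295=39878; balance=1345481-39878=1305603
19. interest=⌊1305603·188/10000⌋=24545; principal=65173-24545=40628; balance=1305603-40628=1264975
20. interest=⌊1264975·188/10000⌋=23781; principal=65173-23781=41392; balance=1264975-41392=1223583
21. interest=⌊1223583·188/10000⌋=23003; principal=65173-23003=42170; balance=1223583-42170=1181413
22. interest=⌊1181413·188/10000⌋=22210; principal=65173-22210=42963; balance=1181413-42963=1138450
23. interest=⌊1138450·188/10000⌋=21402; principal=65173-21402=43771; balance=1138450-43771=1094679
24. interest=⌊1094679·188/10000⌋=20579; principal=65173-20579=44594; balance=1094679-44594=1050085
25. interest=⌊1050085·188/10000⌋=19741; principal=65173-19741=45432; balance=1050085-45432=1004653
26. interest=⌊1004653·188/10000⌋=18887; principal=65173-18887=46286; balance=1004653-46286=958367
27. interest=⌊958367·188/10000⌋=18017; principal=65173-18017=47156; balance=958367-47156=911211
28. interest=⌊911211·188/10000⌋=17130; principal=65173-17130=48043; balance=911211-48043=863168
29. interest=⌊863168·188/10000⌋=16227; principal=65173-16227=48946; balance=863168-48946=814222
30. interest=⌊814222·188/10000⌋=15307; principal=65173-15307=49866; balance=814222-49866=764356
31. interest=⌊764356·188/10000⌋=14369; principal=65173-14369=50804; balance=764356-50804=713552
32. interest=⌊713552·188/10000⌋=13414; principal=65173-13414=51759; balance=713552-51759=661793
33. interest=⌊661793·188/10000⌋=12441; principal=65173-12441=52732; balance=661793-52732=609061
34. interest=⌊609061·188/10000⌋=11450; principal=65173-11450=53723; balance=609061-53723=555338
35. interest=⌊555338·188/10000⌋=10440; principal=65173-10440=54733; balance=555338-54733=500605
36. interest=⌊500605·188/10000⌋=9411; principal=65173-9411=55762; balance=500605-55762=444843
37. interest=⌊444843·188/10000⌋=8363; principal=65173-8363=56810; balance=444843-56810=388033
38. interest=⌊388033·188/10000⌋=7295; principal=65173-7295=57878; balance=388033-57878=330155
39. interest=⌊330155·188/10000⌋=6206; principal=65173-6206=58967; balance=330155-58967=271188
40. interest=⌊271188·188/10000⌋=5098; principal=65173-5098=60075; balance=271188-60075=211113
41. interest=⌊211113·188/10000⌋=3968; principal=65173-3968=61205; balance=211113-61205=149908
42. interest=⌊149908·188/10000⌋=2818; principal=65173-2818=62355; balance=149908-62355=87553
43. interest=⌊87553·188/10000⌋=1645; principal=65173-1645=63528; balance=87553-63528=24025
44. interest=⌊24025·188/10000⌋=451; principal=min(65173-451,24025)=24025; balance=24025-24025=0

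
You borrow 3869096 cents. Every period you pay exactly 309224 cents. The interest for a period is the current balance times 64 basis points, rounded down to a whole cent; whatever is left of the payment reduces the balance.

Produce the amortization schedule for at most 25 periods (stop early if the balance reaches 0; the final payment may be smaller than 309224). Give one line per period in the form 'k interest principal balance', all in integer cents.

1 24762 284462 3584634
2 22941 286283 3298351
3 21109 288115 3010236
4 19265 289959 2720277
5 17409 291815 2428462
6 15542 293682 2134780
7 13662 295562 1839218
8 11770 297454 1541764
9 9867 299357 1242407
10 7951 301273 941134
11 6023 303201 637933
12 4082 305142 332791
13 2129 307095 25696
14 164 25696 0

1. interest=⌊3869096·64/10000⌋=24762; principal=309224-24762=284462; balance=3869096-284462=3584634
2. interest=⌊3584634·64/10000⌋=22941; principal=309224-22941=286283; balance=3584634-286283=3298351
3. interest=⌊3298351·64/10000⌋=21109; principal=309224-21109=288115; balance=3298351-288115=3010236
4. interest=⌊3010236·64/10000⌋=19265; principal=309224-19265=289959; balance=3010236-289959=2720277
5. interest=⌊2720277·64/10000⌋=17409; principal=309224-17409=291815; balance=2720277-291815=2428462
6. interest=⌊2428462·64/10000⌋=15542; principal=309224-15542=293682; balance=2428462-293682=2134780
7. interest=⌊2134780·64/10000⌋=13662; principal=309224-13662=295562; balance=2134780-295562=1839218
8. interest=⌊1839218·64/10000⌋=11770; principal=309224-11770=297454; balance=1839218-297454=1541764
9. interest=⌊1541764·64/10000⌋=9867; principal=309224-9867=299357; balance=1541764-299357=1242407
10. interest=⌊1242407·64/10000⌋=7951; principal=309224-7951=301273; balance=1242407-301273=941134
11. interest=⌊941134·64/10000⌋=6023; principal=309224-6023=303201; balance=941134-303201=637933
12. interest=⌊637933·64/10000⌋=4082; principal=309224-4082=305142; balance=637933-305142=332791
13. interest=⌊332791·64/10000⌋=2129; principal=309224-2129=307095; balance=332791-307095=25696
14. interest=⌊25696·64/10000⌋=164; principal=min(309224-164,25696)=25696; balance=25696-25696=0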